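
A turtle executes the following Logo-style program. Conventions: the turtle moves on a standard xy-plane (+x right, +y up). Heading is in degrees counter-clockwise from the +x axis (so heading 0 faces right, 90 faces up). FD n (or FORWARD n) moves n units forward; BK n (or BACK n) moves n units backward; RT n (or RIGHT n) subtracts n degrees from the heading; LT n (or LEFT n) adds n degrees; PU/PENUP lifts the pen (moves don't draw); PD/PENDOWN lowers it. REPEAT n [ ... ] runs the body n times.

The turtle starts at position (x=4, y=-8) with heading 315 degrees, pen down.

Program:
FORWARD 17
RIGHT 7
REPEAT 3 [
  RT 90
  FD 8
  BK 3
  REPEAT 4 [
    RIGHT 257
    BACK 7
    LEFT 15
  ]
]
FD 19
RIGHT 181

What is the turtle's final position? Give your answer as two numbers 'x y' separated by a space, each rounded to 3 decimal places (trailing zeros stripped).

Executing turtle program step by step:
Start: pos=(4,-8), heading=315, pen down
FD 17: (4,-8) -> (16.021,-20.021) [heading=315, draw]
RT 7: heading 315 -> 308
REPEAT 3 [
  -- iteration 1/3 --
  RT 90: heading 308 -> 218
  FD 8: (16.021,-20.021) -> (9.717,-24.946) [heading=218, draw]
  BK 3: (9.717,-24.946) -> (12.081,-23.099) [heading=218, draw]
  REPEAT 4 [
    -- iteration 1/4 --
    RT 257: heading 218 -> 321
    BK 7: (12.081,-23.099) -> (6.641,-18.694) [heading=321, draw]
    LT 15: heading 321 -> 336
    -- iteration 2/4 --
    RT 257: heading 336 -> 79
    BK 7: (6.641,-18.694) -> (5.305,-25.565) [heading=79, draw]
    LT 15: heading 79 -> 94
    -- iteration 3/4 --
    RT 257: heading 94 -> 197
    BK 7: (5.305,-25.565) -> (11.999,-23.519) [heading=197, draw]
    LT 15: heading 197 -> 212
    -- iteration 4/4 --
    RT 257: heading 212 -> 315
    BK 7: (11.999,-23.519) -> (7.049,-18.569) [heading=315, draw]
    LT 15: heading 315 -> 330
  ]
  -- iteration 2/3 --
  RT 90: heading 330 -> 240
  FD 8: (7.049,-18.569) -> (3.049,-25.497) [heading=240, draw]
  BK 3: (3.049,-25.497) -> (4.549,-22.899) [heading=240, draw]
  REPEAT 4 [
    -- iteration 1/4 --
    RT 257: heading 240 -> 343
    BK 7: (4.549,-22.899) -> (-2.145,-20.852) [heading=343, draw]
    LT 15: heading 343 -> 358
    -- iteration 2/4 --
    RT 257: heading 358 -> 101
    BK 7: (-2.145,-20.852) -> (-0.809,-27.724) [heading=101, draw]
    LT 15: heading 101 -> 116
    -- iteration 3/4 --
    RT 257: heading 116 -> 219
    BK 7: (-0.809,-27.724) -> (4.631,-23.319) [heading=219, draw]
    LT 15: heading 219 -> 234
    -- iteration 4/4 --
    RT 257: heading 234 -> 337
    BK 7: (4.631,-23.319) -> (-1.813,-20.583) [heading=337, draw]
    LT 15: heading 337 -> 352
  ]
  -- iteration 3/3 --
  RT 90: heading 352 -> 262
  FD 8: (-1.813,-20.583) -> (-2.926,-28.506) [heading=262, draw]
  BK 3: (-2.926,-28.506) -> (-2.508,-25.535) [heading=262, draw]
  REPEAT 4 [
    -- iteration 1/4 --
    RT 257: heading 262 -> 5
    BK 7: (-2.508,-25.535) -> (-9.482,-26.145) [heading=5, draw]
    LT 15: heading 5 -> 20
    -- iteration 2/4 --
    RT 257: heading 20 -> 123
    BK 7: (-9.482,-26.145) -> (-5.669,-32.016) [heading=123, draw]
    LT 15: heading 123 -> 138
    -- iteration 3/4 --
    RT 257: heading 138 -> 241
    BK 7: (-5.669,-32.016) -> (-2.276,-25.893) [heading=241, draw]
    LT 15: heading 241 -> 256
    -- iteration 4/4 --
    RT 257: heading 256 -> 359
    BK 7: (-2.276,-25.893) -> (-9.275,-25.771) [heading=359, draw]
    LT 15: heading 359 -> 14
  ]
]
FD 19: (-9.275,-25.771) -> (9.161,-21.175) [heading=14, draw]
RT 181: heading 14 -> 193
Final: pos=(9.161,-21.175), heading=193, 20 segment(s) drawn

Answer: 9.161 -21.175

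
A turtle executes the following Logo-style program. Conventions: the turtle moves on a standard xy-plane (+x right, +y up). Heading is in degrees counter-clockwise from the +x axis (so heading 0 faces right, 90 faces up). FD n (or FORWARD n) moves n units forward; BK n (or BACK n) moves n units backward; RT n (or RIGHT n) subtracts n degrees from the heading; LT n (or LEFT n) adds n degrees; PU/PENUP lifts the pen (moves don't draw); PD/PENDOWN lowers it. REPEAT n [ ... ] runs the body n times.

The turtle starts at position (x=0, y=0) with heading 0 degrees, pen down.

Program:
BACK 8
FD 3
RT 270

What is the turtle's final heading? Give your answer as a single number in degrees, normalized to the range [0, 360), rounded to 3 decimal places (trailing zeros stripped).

Answer: 90

Derivation:
Executing turtle program step by step:
Start: pos=(0,0), heading=0, pen down
BK 8: (0,0) -> (-8,0) [heading=0, draw]
FD 3: (-8,0) -> (-5,0) [heading=0, draw]
RT 270: heading 0 -> 90
Final: pos=(-5,0), heading=90, 2 segment(s) drawn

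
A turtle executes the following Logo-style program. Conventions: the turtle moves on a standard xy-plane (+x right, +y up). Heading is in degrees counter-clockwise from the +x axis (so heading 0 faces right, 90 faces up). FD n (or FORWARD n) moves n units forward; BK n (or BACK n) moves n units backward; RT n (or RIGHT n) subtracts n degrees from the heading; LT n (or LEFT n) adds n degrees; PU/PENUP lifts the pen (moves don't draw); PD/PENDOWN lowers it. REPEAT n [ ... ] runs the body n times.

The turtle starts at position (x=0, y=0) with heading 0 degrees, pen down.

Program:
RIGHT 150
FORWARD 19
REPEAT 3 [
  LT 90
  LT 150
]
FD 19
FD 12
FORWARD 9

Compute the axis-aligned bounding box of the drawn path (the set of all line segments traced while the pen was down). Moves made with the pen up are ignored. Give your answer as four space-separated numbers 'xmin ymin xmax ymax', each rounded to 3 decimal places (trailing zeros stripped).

Executing turtle program step by step:
Start: pos=(0,0), heading=0, pen down
RT 150: heading 0 -> 210
FD 19: (0,0) -> (-16.454,-9.5) [heading=210, draw]
REPEAT 3 [
  -- iteration 1/3 --
  LT 90: heading 210 -> 300
  LT 150: heading 300 -> 90
  -- iteration 2/3 --
  LT 90: heading 90 -> 180
  LT 150: heading 180 -> 330
  -- iteration 3/3 --
  LT 90: heading 330 -> 60
  LT 150: heading 60 -> 210
]
FD 19: (-16.454,-9.5) -> (-32.909,-19) [heading=210, draw]
FD 12: (-32.909,-19) -> (-43.301,-25) [heading=210, draw]
FD 9: (-43.301,-25) -> (-51.095,-29.5) [heading=210, draw]
Final: pos=(-51.095,-29.5), heading=210, 4 segment(s) drawn

Segment endpoints: x in {-51.095, -43.301, -32.909, -16.454, 0}, y in {-29.5, -25, -19, -9.5, 0}
xmin=-51.095, ymin=-29.5, xmax=0, ymax=0

Answer: -51.095 -29.5 0 0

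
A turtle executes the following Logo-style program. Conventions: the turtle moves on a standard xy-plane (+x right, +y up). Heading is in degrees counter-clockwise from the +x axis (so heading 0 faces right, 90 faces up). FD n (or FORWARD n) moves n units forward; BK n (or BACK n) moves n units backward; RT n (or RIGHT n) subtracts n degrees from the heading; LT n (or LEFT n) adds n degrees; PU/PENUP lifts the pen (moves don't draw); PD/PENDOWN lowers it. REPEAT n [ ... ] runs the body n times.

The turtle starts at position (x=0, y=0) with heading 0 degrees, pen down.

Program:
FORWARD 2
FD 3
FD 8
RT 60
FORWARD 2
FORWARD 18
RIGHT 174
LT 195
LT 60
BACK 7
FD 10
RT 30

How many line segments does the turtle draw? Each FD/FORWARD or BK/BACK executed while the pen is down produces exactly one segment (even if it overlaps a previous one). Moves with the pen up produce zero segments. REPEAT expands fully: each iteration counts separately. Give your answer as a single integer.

Answer: 7

Derivation:
Executing turtle program step by step:
Start: pos=(0,0), heading=0, pen down
FD 2: (0,0) -> (2,0) [heading=0, draw]
FD 3: (2,0) -> (5,0) [heading=0, draw]
FD 8: (5,0) -> (13,0) [heading=0, draw]
RT 60: heading 0 -> 300
FD 2: (13,0) -> (14,-1.732) [heading=300, draw]
FD 18: (14,-1.732) -> (23,-17.321) [heading=300, draw]
RT 174: heading 300 -> 126
LT 195: heading 126 -> 321
LT 60: heading 321 -> 21
BK 7: (23,-17.321) -> (16.465,-19.829) [heading=21, draw]
FD 10: (16.465,-19.829) -> (25.801,-16.245) [heading=21, draw]
RT 30: heading 21 -> 351
Final: pos=(25.801,-16.245), heading=351, 7 segment(s) drawn
Segments drawn: 7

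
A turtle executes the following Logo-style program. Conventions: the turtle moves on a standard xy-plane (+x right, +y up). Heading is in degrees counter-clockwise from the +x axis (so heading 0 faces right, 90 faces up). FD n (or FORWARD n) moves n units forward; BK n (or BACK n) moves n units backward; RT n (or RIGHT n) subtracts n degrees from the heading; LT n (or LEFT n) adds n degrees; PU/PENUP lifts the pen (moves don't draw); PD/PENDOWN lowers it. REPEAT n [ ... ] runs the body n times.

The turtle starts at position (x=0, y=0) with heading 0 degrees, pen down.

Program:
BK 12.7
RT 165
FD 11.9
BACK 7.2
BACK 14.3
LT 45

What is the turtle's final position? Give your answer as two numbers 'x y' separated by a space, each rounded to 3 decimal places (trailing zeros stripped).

Answer: -3.427 2.485

Derivation:
Executing turtle program step by step:
Start: pos=(0,0), heading=0, pen down
BK 12.7: (0,0) -> (-12.7,0) [heading=0, draw]
RT 165: heading 0 -> 195
FD 11.9: (-12.7,0) -> (-24.195,-3.08) [heading=195, draw]
BK 7.2: (-24.195,-3.08) -> (-17.24,-1.216) [heading=195, draw]
BK 14.3: (-17.24,-1.216) -> (-3.427,2.485) [heading=195, draw]
LT 45: heading 195 -> 240
Final: pos=(-3.427,2.485), heading=240, 4 segment(s) drawn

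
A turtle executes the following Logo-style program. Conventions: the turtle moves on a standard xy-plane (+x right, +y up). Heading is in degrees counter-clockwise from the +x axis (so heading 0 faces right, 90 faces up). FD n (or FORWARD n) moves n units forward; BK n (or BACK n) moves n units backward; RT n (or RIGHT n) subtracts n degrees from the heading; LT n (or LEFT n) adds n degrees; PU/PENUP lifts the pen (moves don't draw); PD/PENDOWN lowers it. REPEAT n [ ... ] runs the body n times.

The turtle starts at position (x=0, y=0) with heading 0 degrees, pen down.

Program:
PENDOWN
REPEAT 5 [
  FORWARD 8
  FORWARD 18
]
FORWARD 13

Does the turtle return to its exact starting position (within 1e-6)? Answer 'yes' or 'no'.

Executing turtle program step by step:
Start: pos=(0,0), heading=0, pen down
PD: pen down
REPEAT 5 [
  -- iteration 1/5 --
  FD 8: (0,0) -> (8,0) [heading=0, draw]
  FD 18: (8,0) -> (26,0) [heading=0, draw]
  -- iteration 2/5 --
  FD 8: (26,0) -> (34,0) [heading=0, draw]
  FD 18: (34,0) -> (52,0) [heading=0, draw]
  -- iteration 3/5 --
  FD 8: (52,0) -> (60,0) [heading=0, draw]
  FD 18: (60,0) -> (78,0) [heading=0, draw]
  -- iteration 4/5 --
  FD 8: (78,0) -> (86,0) [heading=0, draw]
  FD 18: (86,0) -> (104,0) [heading=0, draw]
  -- iteration 5/5 --
  FD 8: (104,0) -> (112,0) [heading=0, draw]
  FD 18: (112,0) -> (130,0) [heading=0, draw]
]
FD 13: (130,0) -> (143,0) [heading=0, draw]
Final: pos=(143,0), heading=0, 11 segment(s) drawn

Start position: (0, 0)
Final position: (143, 0)
Distance = 143; >= 1e-6 -> NOT closed

Answer: no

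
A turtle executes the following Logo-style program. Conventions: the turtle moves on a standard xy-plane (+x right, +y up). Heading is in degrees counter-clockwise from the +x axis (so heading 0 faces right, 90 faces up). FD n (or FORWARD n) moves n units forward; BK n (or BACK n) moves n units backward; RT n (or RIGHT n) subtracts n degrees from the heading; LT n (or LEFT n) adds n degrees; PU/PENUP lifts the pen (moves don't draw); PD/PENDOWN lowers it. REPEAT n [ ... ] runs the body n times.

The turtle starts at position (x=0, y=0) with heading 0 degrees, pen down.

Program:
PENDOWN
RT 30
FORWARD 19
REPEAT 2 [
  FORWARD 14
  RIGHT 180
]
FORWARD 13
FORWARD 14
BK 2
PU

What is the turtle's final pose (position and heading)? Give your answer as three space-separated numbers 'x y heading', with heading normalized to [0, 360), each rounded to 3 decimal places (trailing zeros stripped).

Answer: 38.105 -22 330

Derivation:
Executing turtle program step by step:
Start: pos=(0,0), heading=0, pen down
PD: pen down
RT 30: heading 0 -> 330
FD 19: (0,0) -> (16.454,-9.5) [heading=330, draw]
REPEAT 2 [
  -- iteration 1/2 --
  FD 14: (16.454,-9.5) -> (28.579,-16.5) [heading=330, draw]
  RT 180: heading 330 -> 150
  -- iteration 2/2 --
  FD 14: (28.579,-16.5) -> (16.454,-9.5) [heading=150, draw]
  RT 180: heading 150 -> 330
]
FD 13: (16.454,-9.5) -> (27.713,-16) [heading=330, draw]
FD 14: (27.713,-16) -> (39.837,-23) [heading=330, draw]
BK 2: (39.837,-23) -> (38.105,-22) [heading=330, draw]
PU: pen up
Final: pos=(38.105,-22), heading=330, 6 segment(s) drawn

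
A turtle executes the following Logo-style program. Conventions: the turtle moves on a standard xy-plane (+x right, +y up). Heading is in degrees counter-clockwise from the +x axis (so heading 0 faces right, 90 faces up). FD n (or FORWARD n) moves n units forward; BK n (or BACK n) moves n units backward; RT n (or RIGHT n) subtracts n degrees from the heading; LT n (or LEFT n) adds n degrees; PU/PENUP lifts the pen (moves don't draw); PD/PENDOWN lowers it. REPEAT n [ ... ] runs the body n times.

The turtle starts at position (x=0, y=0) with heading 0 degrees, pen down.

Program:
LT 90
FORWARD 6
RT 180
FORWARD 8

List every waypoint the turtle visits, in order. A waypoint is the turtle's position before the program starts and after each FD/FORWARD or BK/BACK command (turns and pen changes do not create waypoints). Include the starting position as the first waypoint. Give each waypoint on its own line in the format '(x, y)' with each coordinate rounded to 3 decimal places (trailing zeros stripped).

Executing turtle program step by step:
Start: pos=(0,0), heading=0, pen down
LT 90: heading 0 -> 90
FD 6: (0,0) -> (0,6) [heading=90, draw]
RT 180: heading 90 -> 270
FD 8: (0,6) -> (0,-2) [heading=270, draw]
Final: pos=(0,-2), heading=270, 2 segment(s) drawn
Waypoints (3 total):
(0, 0)
(0, 6)
(0, -2)

Answer: (0, 0)
(0, 6)
(0, -2)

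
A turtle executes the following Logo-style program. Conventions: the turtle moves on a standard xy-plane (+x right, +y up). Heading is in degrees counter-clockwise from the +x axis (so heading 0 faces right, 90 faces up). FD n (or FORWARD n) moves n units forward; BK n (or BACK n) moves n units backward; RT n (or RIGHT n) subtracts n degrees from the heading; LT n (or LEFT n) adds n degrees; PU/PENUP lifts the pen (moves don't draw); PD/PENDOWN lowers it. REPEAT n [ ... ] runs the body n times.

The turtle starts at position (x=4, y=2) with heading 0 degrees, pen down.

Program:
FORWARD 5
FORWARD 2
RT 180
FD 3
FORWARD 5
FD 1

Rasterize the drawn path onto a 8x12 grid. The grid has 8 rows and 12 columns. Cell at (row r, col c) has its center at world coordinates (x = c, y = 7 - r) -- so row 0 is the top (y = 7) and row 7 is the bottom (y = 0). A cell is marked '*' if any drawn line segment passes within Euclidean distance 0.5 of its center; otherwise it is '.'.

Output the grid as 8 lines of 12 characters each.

Segment 0: (4,2) -> (9,2)
Segment 1: (9,2) -> (11,2)
Segment 2: (11,2) -> (8,2)
Segment 3: (8,2) -> (3,2)
Segment 4: (3,2) -> (2,2)

Answer: ............
............
............
............
............
..**********
............
............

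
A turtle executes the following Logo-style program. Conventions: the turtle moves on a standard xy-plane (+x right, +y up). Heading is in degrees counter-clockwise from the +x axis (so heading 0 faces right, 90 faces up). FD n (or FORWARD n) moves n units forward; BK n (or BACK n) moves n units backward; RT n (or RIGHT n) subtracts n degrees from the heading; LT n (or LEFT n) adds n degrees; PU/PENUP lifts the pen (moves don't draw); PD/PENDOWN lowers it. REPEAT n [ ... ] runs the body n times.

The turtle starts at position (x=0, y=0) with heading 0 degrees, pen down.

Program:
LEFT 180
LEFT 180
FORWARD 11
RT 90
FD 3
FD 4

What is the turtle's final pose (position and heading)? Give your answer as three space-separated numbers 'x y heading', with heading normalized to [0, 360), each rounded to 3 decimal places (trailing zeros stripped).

Answer: 11 -7 270

Derivation:
Executing turtle program step by step:
Start: pos=(0,0), heading=0, pen down
LT 180: heading 0 -> 180
LT 180: heading 180 -> 0
FD 11: (0,0) -> (11,0) [heading=0, draw]
RT 90: heading 0 -> 270
FD 3: (11,0) -> (11,-3) [heading=270, draw]
FD 4: (11,-3) -> (11,-7) [heading=270, draw]
Final: pos=(11,-7), heading=270, 3 segment(s) drawn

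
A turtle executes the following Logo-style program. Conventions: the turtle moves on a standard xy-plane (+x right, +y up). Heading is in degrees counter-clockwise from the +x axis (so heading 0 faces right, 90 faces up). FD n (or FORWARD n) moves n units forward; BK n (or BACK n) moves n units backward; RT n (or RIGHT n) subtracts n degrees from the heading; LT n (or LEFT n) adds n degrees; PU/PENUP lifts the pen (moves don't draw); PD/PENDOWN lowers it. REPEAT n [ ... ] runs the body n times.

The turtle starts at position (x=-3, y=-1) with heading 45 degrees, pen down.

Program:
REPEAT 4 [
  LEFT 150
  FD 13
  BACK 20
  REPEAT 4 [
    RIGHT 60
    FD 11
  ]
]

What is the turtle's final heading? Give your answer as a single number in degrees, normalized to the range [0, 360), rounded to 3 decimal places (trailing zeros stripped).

Answer: 45

Derivation:
Executing turtle program step by step:
Start: pos=(-3,-1), heading=45, pen down
REPEAT 4 [
  -- iteration 1/4 --
  LT 150: heading 45 -> 195
  FD 13: (-3,-1) -> (-15.557,-4.365) [heading=195, draw]
  BK 20: (-15.557,-4.365) -> (3.761,0.812) [heading=195, draw]
  REPEAT 4 [
    -- iteration 1/4 --
    RT 60: heading 195 -> 135
    FD 11: (3.761,0.812) -> (-4.017,8.59) [heading=135, draw]
    -- iteration 2/4 --
    RT 60: heading 135 -> 75
    FD 11: (-4.017,8.59) -> (-1.17,19.215) [heading=75, draw]
    -- iteration 3/4 --
    RT 60: heading 75 -> 15
    FD 11: (-1.17,19.215) -> (9.455,22.062) [heading=15, draw]
    -- iteration 4/4 --
    RT 60: heading 15 -> 315
    FD 11: (9.455,22.062) -> (17.234,14.284) [heading=315, draw]
  ]
  -- iteration 2/4 --
  LT 150: heading 315 -> 105
  FD 13: (17.234,14.284) -> (13.869,26.841) [heading=105, draw]
  BK 20: (13.869,26.841) -> (19.045,7.522) [heading=105, draw]
  REPEAT 4 [
    -- iteration 1/4 --
    RT 60: heading 105 -> 45
    FD 11: (19.045,7.522) -> (26.824,15.301) [heading=45, draw]
    -- iteration 2/4 --
    RT 60: heading 45 -> 345
    FD 11: (26.824,15.301) -> (37.449,12.454) [heading=345, draw]
    -- iteration 3/4 --
    RT 60: heading 345 -> 285
    FD 11: (37.449,12.454) -> (40.296,1.828) [heading=285, draw]
    -- iteration 4/4 --
    RT 60: heading 285 -> 225
    FD 11: (40.296,1.828) -> (32.518,-5.95) [heading=225, draw]
  ]
  -- iteration 3/4 --
  LT 150: heading 225 -> 15
  FD 13: (32.518,-5.95) -> (45.075,-2.585) [heading=15, draw]
  BK 20: (45.075,-2.585) -> (25.756,-7.761) [heading=15, draw]
  REPEAT 4 [
    -- iteration 1/4 --
    RT 60: heading 15 -> 315
    FD 11: (25.756,-7.761) -> (33.534,-15.54) [heading=315, draw]
    -- iteration 2/4 --
    RT 60: heading 315 -> 255
    FD 11: (33.534,-15.54) -> (30.687,-26.165) [heading=255, draw]
    -- iteration 3/4 --
    RT 60: heading 255 -> 195
    FD 11: (30.687,-26.165) -> (20.062,-29.012) [heading=195, draw]
    -- iteration 4/4 --
    RT 60: heading 195 -> 135
    FD 11: (20.062,-29.012) -> (12.284,-21.234) [heading=135, draw]
  ]
  -- iteration 4/4 --
  LT 150: heading 135 -> 285
  FD 13: (12.284,-21.234) -> (15.649,-33.791) [heading=285, draw]
  BK 20: (15.649,-33.791) -> (10.472,-14.472) [heading=285, draw]
  REPEAT 4 [
    -- iteration 1/4 --
    RT 60: heading 285 -> 225
    FD 11: (10.472,-14.472) -> (2.694,-22.25) [heading=225, draw]
    -- iteration 2/4 --
    RT 60: heading 225 -> 165
    FD 11: (2.694,-22.25) -> (-7.931,-19.403) [heading=165, draw]
    -- iteration 3/4 --
    RT 60: heading 165 -> 105
    FD 11: (-7.931,-19.403) -> (-10.778,-8.778) [heading=105, draw]
    -- iteration 4/4 --
    RT 60: heading 105 -> 45
    FD 11: (-10.778,-8.778) -> (-3,-1) [heading=45, draw]
  ]
]
Final: pos=(-3,-1), heading=45, 24 segment(s) drawn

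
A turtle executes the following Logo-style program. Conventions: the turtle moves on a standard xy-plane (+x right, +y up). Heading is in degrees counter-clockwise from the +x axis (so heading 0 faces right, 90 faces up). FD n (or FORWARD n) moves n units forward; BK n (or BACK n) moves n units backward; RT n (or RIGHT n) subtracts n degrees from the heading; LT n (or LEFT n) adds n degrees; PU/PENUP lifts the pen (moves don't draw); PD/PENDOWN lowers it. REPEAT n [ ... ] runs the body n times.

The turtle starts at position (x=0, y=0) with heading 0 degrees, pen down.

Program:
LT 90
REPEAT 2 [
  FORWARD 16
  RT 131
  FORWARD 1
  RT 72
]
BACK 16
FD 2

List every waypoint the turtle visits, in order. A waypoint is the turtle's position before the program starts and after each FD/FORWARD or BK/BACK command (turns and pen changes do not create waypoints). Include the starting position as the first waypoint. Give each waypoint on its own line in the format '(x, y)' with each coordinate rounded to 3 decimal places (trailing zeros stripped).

Executing turtle program step by step:
Start: pos=(0,0), heading=0, pen down
LT 90: heading 0 -> 90
REPEAT 2 [
  -- iteration 1/2 --
  FD 16: (0,0) -> (0,16) [heading=90, draw]
  RT 131: heading 90 -> 319
  FD 1: (0,16) -> (0.755,15.344) [heading=319, draw]
  RT 72: heading 319 -> 247
  -- iteration 2/2 --
  FD 16: (0.755,15.344) -> (-5.497,0.616) [heading=247, draw]
  RT 131: heading 247 -> 116
  FD 1: (-5.497,0.616) -> (-5.935,1.515) [heading=116, draw]
  RT 72: heading 116 -> 44
]
BK 16: (-5.935,1.515) -> (-17.445,-9.6) [heading=44, draw]
FD 2: (-17.445,-9.6) -> (-16.006,-8.211) [heading=44, draw]
Final: pos=(-16.006,-8.211), heading=44, 6 segment(s) drawn
Waypoints (7 total):
(0, 0)
(0, 16)
(0.755, 15.344)
(-5.497, 0.616)
(-5.935, 1.515)
(-17.445, -9.6)
(-16.006, -8.211)

Answer: (0, 0)
(0, 16)
(0.755, 15.344)
(-5.497, 0.616)
(-5.935, 1.515)
(-17.445, -9.6)
(-16.006, -8.211)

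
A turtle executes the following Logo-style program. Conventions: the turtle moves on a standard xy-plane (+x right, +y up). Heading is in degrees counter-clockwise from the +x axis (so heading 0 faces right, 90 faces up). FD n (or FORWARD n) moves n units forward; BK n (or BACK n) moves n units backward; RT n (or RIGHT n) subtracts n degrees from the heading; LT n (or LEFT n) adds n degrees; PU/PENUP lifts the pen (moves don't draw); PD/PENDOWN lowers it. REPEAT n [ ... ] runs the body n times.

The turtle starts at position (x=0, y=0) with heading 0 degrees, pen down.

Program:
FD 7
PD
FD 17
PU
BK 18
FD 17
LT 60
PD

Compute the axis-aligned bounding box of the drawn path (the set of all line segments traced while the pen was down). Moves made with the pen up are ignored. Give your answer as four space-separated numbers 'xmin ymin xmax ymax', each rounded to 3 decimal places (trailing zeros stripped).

Executing turtle program step by step:
Start: pos=(0,0), heading=0, pen down
FD 7: (0,0) -> (7,0) [heading=0, draw]
PD: pen down
FD 17: (7,0) -> (24,0) [heading=0, draw]
PU: pen up
BK 18: (24,0) -> (6,0) [heading=0, move]
FD 17: (6,0) -> (23,0) [heading=0, move]
LT 60: heading 0 -> 60
PD: pen down
Final: pos=(23,0), heading=60, 2 segment(s) drawn

Segment endpoints: x in {0, 7, 24}, y in {0}
xmin=0, ymin=0, xmax=24, ymax=0

Answer: 0 0 24 0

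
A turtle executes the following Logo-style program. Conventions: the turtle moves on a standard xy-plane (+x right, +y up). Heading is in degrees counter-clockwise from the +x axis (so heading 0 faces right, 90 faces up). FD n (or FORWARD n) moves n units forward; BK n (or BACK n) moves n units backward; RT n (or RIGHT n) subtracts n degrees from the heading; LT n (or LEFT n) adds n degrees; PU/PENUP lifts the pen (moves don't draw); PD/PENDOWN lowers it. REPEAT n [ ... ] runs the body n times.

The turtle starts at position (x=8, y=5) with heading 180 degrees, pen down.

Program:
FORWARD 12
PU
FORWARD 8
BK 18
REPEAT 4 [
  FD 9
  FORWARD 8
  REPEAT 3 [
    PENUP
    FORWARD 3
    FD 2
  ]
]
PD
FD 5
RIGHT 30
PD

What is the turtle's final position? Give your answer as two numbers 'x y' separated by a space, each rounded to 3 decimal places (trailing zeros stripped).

Answer: -127 5

Derivation:
Executing turtle program step by step:
Start: pos=(8,5), heading=180, pen down
FD 12: (8,5) -> (-4,5) [heading=180, draw]
PU: pen up
FD 8: (-4,5) -> (-12,5) [heading=180, move]
BK 18: (-12,5) -> (6,5) [heading=180, move]
REPEAT 4 [
  -- iteration 1/4 --
  FD 9: (6,5) -> (-3,5) [heading=180, move]
  FD 8: (-3,5) -> (-11,5) [heading=180, move]
  REPEAT 3 [
    -- iteration 1/3 --
    PU: pen up
    FD 3: (-11,5) -> (-14,5) [heading=180, move]
    FD 2: (-14,5) -> (-16,5) [heading=180, move]
    -- iteration 2/3 --
    PU: pen up
    FD 3: (-16,5) -> (-19,5) [heading=180, move]
    FD 2: (-19,5) -> (-21,5) [heading=180, move]
    -- iteration 3/3 --
    PU: pen up
    FD 3: (-21,5) -> (-24,5) [heading=180, move]
    FD 2: (-24,5) -> (-26,5) [heading=180, move]
  ]
  -- iteration 2/4 --
  FD 9: (-26,5) -> (-35,5) [heading=180, move]
  FD 8: (-35,5) -> (-43,5) [heading=180, move]
  REPEAT 3 [
    -- iteration 1/3 --
    PU: pen up
    FD 3: (-43,5) -> (-46,5) [heading=180, move]
    FD 2: (-46,5) -> (-48,5) [heading=180, move]
    -- iteration 2/3 --
    PU: pen up
    FD 3: (-48,5) -> (-51,5) [heading=180, move]
    FD 2: (-51,5) -> (-53,5) [heading=180, move]
    -- iteration 3/3 --
    PU: pen up
    FD 3: (-53,5) -> (-56,5) [heading=180, move]
    FD 2: (-56,5) -> (-58,5) [heading=180, move]
  ]
  -- iteration 3/4 --
  FD 9: (-58,5) -> (-67,5) [heading=180, move]
  FD 8: (-67,5) -> (-75,5) [heading=180, move]
  REPEAT 3 [
    -- iteration 1/3 --
    PU: pen up
    FD 3: (-75,5) -> (-78,5) [heading=180, move]
    FD 2: (-78,5) -> (-80,5) [heading=180, move]
    -- iteration 2/3 --
    PU: pen up
    FD 3: (-80,5) -> (-83,5) [heading=180, move]
    FD 2: (-83,5) -> (-85,5) [heading=180, move]
    -- iteration 3/3 --
    PU: pen up
    FD 3: (-85,5) -> (-88,5) [heading=180, move]
    FD 2: (-88,5) -> (-90,5) [heading=180, move]
  ]
  -- iteration 4/4 --
  FD 9: (-90,5) -> (-99,5) [heading=180, move]
  FD 8: (-99,5) -> (-107,5) [heading=180, move]
  REPEAT 3 [
    -- iteration 1/3 --
    PU: pen up
    FD 3: (-107,5) -> (-110,5) [heading=180, move]
    FD 2: (-110,5) -> (-112,5) [heading=180, move]
    -- iteration 2/3 --
    PU: pen up
    FD 3: (-112,5) -> (-115,5) [heading=180, move]
    FD 2: (-115,5) -> (-117,5) [heading=180, move]
    -- iteration 3/3 --
    PU: pen up
    FD 3: (-117,5) -> (-120,5) [heading=180, move]
    FD 2: (-120,5) -> (-122,5) [heading=180, move]
  ]
]
PD: pen down
FD 5: (-122,5) -> (-127,5) [heading=180, draw]
RT 30: heading 180 -> 150
PD: pen down
Final: pos=(-127,5), heading=150, 2 segment(s) drawn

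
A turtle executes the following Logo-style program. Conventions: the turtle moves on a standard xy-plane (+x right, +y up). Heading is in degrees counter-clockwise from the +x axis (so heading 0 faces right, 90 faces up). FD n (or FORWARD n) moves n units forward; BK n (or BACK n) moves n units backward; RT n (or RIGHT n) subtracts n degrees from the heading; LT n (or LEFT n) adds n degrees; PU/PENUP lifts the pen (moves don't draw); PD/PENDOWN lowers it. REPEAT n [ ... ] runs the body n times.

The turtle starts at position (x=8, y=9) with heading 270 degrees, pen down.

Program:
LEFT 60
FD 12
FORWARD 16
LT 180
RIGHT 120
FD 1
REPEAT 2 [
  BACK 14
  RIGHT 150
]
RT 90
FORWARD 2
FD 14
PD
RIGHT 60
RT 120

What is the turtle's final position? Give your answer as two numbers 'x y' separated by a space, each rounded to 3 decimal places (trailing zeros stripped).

Executing turtle program step by step:
Start: pos=(8,9), heading=270, pen down
LT 60: heading 270 -> 330
FD 12: (8,9) -> (18.392,3) [heading=330, draw]
FD 16: (18.392,3) -> (32.249,-5) [heading=330, draw]
LT 180: heading 330 -> 150
RT 120: heading 150 -> 30
FD 1: (32.249,-5) -> (33.115,-4.5) [heading=30, draw]
REPEAT 2 [
  -- iteration 1/2 --
  BK 14: (33.115,-4.5) -> (20.99,-11.5) [heading=30, draw]
  RT 150: heading 30 -> 240
  -- iteration 2/2 --
  BK 14: (20.99,-11.5) -> (27.99,0.624) [heading=240, draw]
  RT 150: heading 240 -> 90
]
RT 90: heading 90 -> 0
FD 2: (27.99,0.624) -> (29.99,0.624) [heading=0, draw]
FD 14: (29.99,0.624) -> (43.99,0.624) [heading=0, draw]
PD: pen down
RT 60: heading 0 -> 300
RT 120: heading 300 -> 180
Final: pos=(43.99,0.624), heading=180, 7 segment(s) drawn

Answer: 43.99 0.624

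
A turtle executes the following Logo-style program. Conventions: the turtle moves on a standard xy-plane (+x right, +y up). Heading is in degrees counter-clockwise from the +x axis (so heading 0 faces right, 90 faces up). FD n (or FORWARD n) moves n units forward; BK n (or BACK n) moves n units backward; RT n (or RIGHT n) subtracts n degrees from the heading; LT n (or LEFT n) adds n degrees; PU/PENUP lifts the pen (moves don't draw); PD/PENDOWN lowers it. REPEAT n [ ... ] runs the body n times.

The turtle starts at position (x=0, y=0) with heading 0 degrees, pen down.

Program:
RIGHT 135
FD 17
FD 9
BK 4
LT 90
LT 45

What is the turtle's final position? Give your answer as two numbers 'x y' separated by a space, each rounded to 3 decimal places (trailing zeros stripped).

Executing turtle program step by step:
Start: pos=(0,0), heading=0, pen down
RT 135: heading 0 -> 225
FD 17: (0,0) -> (-12.021,-12.021) [heading=225, draw]
FD 9: (-12.021,-12.021) -> (-18.385,-18.385) [heading=225, draw]
BK 4: (-18.385,-18.385) -> (-15.556,-15.556) [heading=225, draw]
LT 90: heading 225 -> 315
LT 45: heading 315 -> 0
Final: pos=(-15.556,-15.556), heading=0, 3 segment(s) drawn

Answer: -15.556 -15.556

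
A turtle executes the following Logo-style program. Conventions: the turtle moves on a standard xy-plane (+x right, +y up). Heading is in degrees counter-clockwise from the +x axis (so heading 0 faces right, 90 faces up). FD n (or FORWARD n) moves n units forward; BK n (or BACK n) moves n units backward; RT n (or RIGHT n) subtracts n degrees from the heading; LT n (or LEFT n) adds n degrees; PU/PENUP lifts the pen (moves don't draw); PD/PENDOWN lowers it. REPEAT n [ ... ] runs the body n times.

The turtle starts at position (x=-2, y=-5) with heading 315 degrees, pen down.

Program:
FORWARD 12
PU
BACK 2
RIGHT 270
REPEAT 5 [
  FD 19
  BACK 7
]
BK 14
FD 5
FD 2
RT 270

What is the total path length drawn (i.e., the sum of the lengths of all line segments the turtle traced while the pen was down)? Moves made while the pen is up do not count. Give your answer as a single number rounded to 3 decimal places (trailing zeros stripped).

Answer: 12

Derivation:
Executing turtle program step by step:
Start: pos=(-2,-5), heading=315, pen down
FD 12: (-2,-5) -> (6.485,-13.485) [heading=315, draw]
PU: pen up
BK 2: (6.485,-13.485) -> (5.071,-12.071) [heading=315, move]
RT 270: heading 315 -> 45
REPEAT 5 [
  -- iteration 1/5 --
  FD 19: (5.071,-12.071) -> (18.506,1.364) [heading=45, move]
  BK 7: (18.506,1.364) -> (13.556,-3.586) [heading=45, move]
  -- iteration 2/5 --
  FD 19: (13.556,-3.586) -> (26.991,9.849) [heading=45, move]
  BK 7: (26.991,9.849) -> (22.042,4.899) [heading=45, move]
  -- iteration 3/5 --
  FD 19: (22.042,4.899) -> (35.477,18.335) [heading=45, move]
  BK 7: (35.477,18.335) -> (30.527,13.385) [heading=45, move]
  -- iteration 4/5 --
  FD 19: (30.527,13.385) -> (43.962,26.82) [heading=45, move]
  BK 7: (43.962,26.82) -> (39.012,21.87) [heading=45, move]
  -- iteration 5/5 --
  FD 19: (39.012,21.87) -> (52.447,35.305) [heading=45, move]
  BK 7: (52.447,35.305) -> (47.497,30.355) [heading=45, move]
]
BK 14: (47.497,30.355) -> (37.598,20.456) [heading=45, move]
FD 5: (37.598,20.456) -> (41.134,23.991) [heading=45, move]
FD 2: (41.134,23.991) -> (42.548,25.406) [heading=45, move]
RT 270: heading 45 -> 135
Final: pos=(42.548,25.406), heading=135, 1 segment(s) drawn

Segment lengths:
  seg 1: (-2,-5) -> (6.485,-13.485), length = 12
Total = 12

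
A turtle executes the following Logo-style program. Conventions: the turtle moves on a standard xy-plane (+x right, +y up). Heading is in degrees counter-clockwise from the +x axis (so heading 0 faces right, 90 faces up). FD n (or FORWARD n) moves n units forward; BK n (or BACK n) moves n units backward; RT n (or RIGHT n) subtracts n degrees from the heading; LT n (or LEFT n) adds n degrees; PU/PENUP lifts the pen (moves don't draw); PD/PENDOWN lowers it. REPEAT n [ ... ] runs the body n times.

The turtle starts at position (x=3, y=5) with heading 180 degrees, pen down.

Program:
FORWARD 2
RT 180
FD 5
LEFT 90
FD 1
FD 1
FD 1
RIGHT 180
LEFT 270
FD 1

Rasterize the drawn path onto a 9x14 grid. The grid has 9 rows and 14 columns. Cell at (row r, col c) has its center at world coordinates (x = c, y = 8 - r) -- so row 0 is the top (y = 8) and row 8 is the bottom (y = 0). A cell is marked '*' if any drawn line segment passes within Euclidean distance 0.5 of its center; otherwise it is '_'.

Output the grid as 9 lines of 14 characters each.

Segment 0: (3,5) -> (1,5)
Segment 1: (1,5) -> (6,5)
Segment 2: (6,5) -> (6,6)
Segment 3: (6,6) -> (6,7)
Segment 4: (6,7) -> (6,8)
Segment 5: (6,8) -> (5,8)

Answer: _____**_______
______*_______
______*_______
_******_______
______________
______________
______________
______________
______________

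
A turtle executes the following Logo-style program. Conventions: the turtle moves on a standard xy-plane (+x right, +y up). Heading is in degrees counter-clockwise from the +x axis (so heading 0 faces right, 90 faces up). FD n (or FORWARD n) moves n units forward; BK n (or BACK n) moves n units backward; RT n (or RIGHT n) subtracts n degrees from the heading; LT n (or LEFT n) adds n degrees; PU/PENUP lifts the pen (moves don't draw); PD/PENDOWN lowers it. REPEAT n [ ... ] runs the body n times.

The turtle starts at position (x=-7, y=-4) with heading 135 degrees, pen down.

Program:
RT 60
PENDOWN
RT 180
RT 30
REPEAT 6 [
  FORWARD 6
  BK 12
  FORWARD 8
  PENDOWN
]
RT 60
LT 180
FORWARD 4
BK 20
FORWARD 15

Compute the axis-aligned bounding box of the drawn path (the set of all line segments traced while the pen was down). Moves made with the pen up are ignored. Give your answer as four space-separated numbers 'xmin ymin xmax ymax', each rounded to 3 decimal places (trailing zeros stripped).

Executing turtle program step by step:
Start: pos=(-7,-4), heading=135, pen down
RT 60: heading 135 -> 75
PD: pen down
RT 180: heading 75 -> 255
RT 30: heading 255 -> 225
REPEAT 6 [
  -- iteration 1/6 --
  FD 6: (-7,-4) -> (-11.243,-8.243) [heading=225, draw]
  BK 12: (-11.243,-8.243) -> (-2.757,0.243) [heading=225, draw]
  FD 8: (-2.757,0.243) -> (-8.414,-5.414) [heading=225, draw]
  PD: pen down
  -- iteration 2/6 --
  FD 6: (-8.414,-5.414) -> (-12.657,-9.657) [heading=225, draw]
  BK 12: (-12.657,-9.657) -> (-4.172,-1.172) [heading=225, draw]
  FD 8: (-4.172,-1.172) -> (-9.828,-6.828) [heading=225, draw]
  PD: pen down
  -- iteration 3/6 --
  FD 6: (-9.828,-6.828) -> (-14.071,-11.071) [heading=225, draw]
  BK 12: (-14.071,-11.071) -> (-5.586,-2.586) [heading=225, draw]
  FD 8: (-5.586,-2.586) -> (-11.243,-8.243) [heading=225, draw]
  PD: pen down
  -- iteration 4/6 --
  FD 6: (-11.243,-8.243) -> (-15.485,-12.485) [heading=225, draw]
  BK 12: (-15.485,-12.485) -> (-7,-4) [heading=225, draw]
  FD 8: (-7,-4) -> (-12.657,-9.657) [heading=225, draw]
  PD: pen down
  -- iteration 5/6 --
  FD 6: (-12.657,-9.657) -> (-16.899,-13.899) [heading=225, draw]
  BK 12: (-16.899,-13.899) -> (-8.414,-5.414) [heading=225, draw]
  FD 8: (-8.414,-5.414) -> (-14.071,-11.071) [heading=225, draw]
  PD: pen down
  -- iteration 6/6 --
  FD 6: (-14.071,-11.071) -> (-18.314,-15.314) [heading=225, draw]
  BK 12: (-18.314,-15.314) -> (-9.828,-6.828) [heading=225, draw]
  FD 8: (-9.828,-6.828) -> (-15.485,-12.485) [heading=225, draw]
  PD: pen down
]
RT 60: heading 225 -> 165
LT 180: heading 165 -> 345
FD 4: (-15.485,-12.485) -> (-11.622,-13.521) [heading=345, draw]
BK 20: (-11.622,-13.521) -> (-30.94,-8.344) [heading=345, draw]
FD 15: (-30.94,-8.344) -> (-16.451,-12.226) [heading=345, draw]
Final: pos=(-16.451,-12.226), heading=345, 21 segment(s) drawn

Segment endpoints: x in {-30.94, -18.314, -16.899, -16.451, -15.485, -15.485, -14.071, -14.071, -12.657, -12.657, -11.622, -11.243, -11.243, -9.828, -9.828, -8.414, -8.414, -7, -7, -5.586, -4.172, -2.757}, y in {-15.314, -13.899, -13.521, -12.485, -12.485, -12.226, -11.071, -9.657, -8.344, -8.243, -8.243, -6.828, -6.828, -5.414, -5.414, -4, -4, -2.586, -1.172, 0.243}
xmin=-30.94, ymin=-15.314, xmax=-2.757, ymax=0.243

Answer: -30.94 -15.314 -2.757 0.243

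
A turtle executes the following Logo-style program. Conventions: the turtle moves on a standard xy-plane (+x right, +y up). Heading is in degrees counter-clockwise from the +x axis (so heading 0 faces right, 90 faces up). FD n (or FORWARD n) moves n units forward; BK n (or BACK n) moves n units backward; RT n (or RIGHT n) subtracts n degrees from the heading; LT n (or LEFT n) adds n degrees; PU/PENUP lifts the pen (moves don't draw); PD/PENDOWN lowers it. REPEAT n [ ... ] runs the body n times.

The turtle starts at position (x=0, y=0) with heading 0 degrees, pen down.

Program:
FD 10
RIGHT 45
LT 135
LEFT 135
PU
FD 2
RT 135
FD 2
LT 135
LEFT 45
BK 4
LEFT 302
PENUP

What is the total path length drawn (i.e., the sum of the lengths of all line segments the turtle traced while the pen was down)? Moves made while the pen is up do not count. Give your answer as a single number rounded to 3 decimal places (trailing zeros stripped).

Executing turtle program step by step:
Start: pos=(0,0), heading=0, pen down
FD 10: (0,0) -> (10,0) [heading=0, draw]
RT 45: heading 0 -> 315
LT 135: heading 315 -> 90
LT 135: heading 90 -> 225
PU: pen up
FD 2: (10,0) -> (8.586,-1.414) [heading=225, move]
RT 135: heading 225 -> 90
FD 2: (8.586,-1.414) -> (8.586,0.586) [heading=90, move]
LT 135: heading 90 -> 225
LT 45: heading 225 -> 270
BK 4: (8.586,0.586) -> (8.586,4.586) [heading=270, move]
LT 302: heading 270 -> 212
PU: pen up
Final: pos=(8.586,4.586), heading=212, 1 segment(s) drawn

Segment lengths:
  seg 1: (0,0) -> (10,0), length = 10
Total = 10

Answer: 10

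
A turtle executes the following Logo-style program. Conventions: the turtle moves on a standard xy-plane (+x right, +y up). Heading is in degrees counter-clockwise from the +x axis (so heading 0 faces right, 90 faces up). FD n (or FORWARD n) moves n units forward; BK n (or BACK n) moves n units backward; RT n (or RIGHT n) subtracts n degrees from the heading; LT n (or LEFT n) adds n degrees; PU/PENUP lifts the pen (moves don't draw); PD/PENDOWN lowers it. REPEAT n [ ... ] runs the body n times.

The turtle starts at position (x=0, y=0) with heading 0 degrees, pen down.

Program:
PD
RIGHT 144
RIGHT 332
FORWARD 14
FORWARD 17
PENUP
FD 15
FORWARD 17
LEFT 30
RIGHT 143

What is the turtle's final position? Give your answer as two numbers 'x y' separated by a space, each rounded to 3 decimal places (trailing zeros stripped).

Answer: -27.617 -56.624

Derivation:
Executing turtle program step by step:
Start: pos=(0,0), heading=0, pen down
PD: pen down
RT 144: heading 0 -> 216
RT 332: heading 216 -> 244
FD 14: (0,0) -> (-6.137,-12.583) [heading=244, draw]
FD 17: (-6.137,-12.583) -> (-13.59,-27.863) [heading=244, draw]
PU: pen up
FD 15: (-13.59,-27.863) -> (-20.165,-41.345) [heading=244, move]
FD 17: (-20.165,-41.345) -> (-27.617,-56.624) [heading=244, move]
LT 30: heading 244 -> 274
RT 143: heading 274 -> 131
Final: pos=(-27.617,-56.624), heading=131, 2 segment(s) drawn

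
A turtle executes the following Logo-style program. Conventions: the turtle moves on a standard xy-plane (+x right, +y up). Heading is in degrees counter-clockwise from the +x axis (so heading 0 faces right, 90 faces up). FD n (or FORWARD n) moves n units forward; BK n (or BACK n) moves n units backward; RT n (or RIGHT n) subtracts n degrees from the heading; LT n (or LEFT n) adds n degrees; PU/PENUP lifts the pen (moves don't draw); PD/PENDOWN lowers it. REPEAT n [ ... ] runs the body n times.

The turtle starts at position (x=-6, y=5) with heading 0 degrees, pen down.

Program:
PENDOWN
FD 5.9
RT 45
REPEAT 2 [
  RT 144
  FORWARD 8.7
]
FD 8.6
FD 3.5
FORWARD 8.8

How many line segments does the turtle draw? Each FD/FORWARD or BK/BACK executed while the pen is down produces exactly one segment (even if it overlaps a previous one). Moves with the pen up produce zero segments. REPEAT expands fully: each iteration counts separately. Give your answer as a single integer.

Answer: 6

Derivation:
Executing turtle program step by step:
Start: pos=(-6,5), heading=0, pen down
PD: pen down
FD 5.9: (-6,5) -> (-0.1,5) [heading=0, draw]
RT 45: heading 0 -> 315
REPEAT 2 [
  -- iteration 1/2 --
  RT 144: heading 315 -> 171
  FD 8.7: (-0.1,5) -> (-8.693,6.361) [heading=171, draw]
  -- iteration 2/2 --
  RT 144: heading 171 -> 27
  FD 8.7: (-8.693,6.361) -> (-0.941,10.311) [heading=27, draw]
]
FD 8.6: (-0.941,10.311) -> (6.722,14.215) [heading=27, draw]
FD 3.5: (6.722,14.215) -> (9.84,15.804) [heading=27, draw]
FD 8.8: (9.84,15.804) -> (17.681,19.799) [heading=27, draw]
Final: pos=(17.681,19.799), heading=27, 6 segment(s) drawn
Segments drawn: 6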